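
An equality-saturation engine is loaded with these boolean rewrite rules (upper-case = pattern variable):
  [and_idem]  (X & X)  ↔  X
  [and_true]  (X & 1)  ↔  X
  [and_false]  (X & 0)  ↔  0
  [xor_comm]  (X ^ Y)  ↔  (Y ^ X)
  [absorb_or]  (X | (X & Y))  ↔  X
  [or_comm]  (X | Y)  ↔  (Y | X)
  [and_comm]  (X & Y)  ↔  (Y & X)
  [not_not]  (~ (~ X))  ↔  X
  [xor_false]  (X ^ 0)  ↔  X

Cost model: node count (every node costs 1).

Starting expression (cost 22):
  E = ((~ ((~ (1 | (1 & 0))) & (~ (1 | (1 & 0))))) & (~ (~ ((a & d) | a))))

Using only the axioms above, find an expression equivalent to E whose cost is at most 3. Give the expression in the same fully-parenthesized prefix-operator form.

step 1: and_idem (→) rewrites ((~ (1 | (1 & 0))) & (~ (1 | (1 & 0)))) into (~ (1 | (1 & 0))), now ((~ (~ (1 | (1 & 0)))) & (~ (~ ((a & d) | a))))
step 2: or_comm (→) rewrites ((a & d) | a) into (a | (a & d)), now ((~ (~ (1 | (1 & 0)))) & (~ (~ (a | (a & d)))))
step 3: absorb_or (→) rewrites (1 | (1 & 0)) into 1, now ((~ (~ 1)) & (~ (~ (a | (a & d)))))
step 4: absorb_or (→) rewrites (a | (a & d)) into a, now ((~ (~ 1)) & (~ (~ a)))
step 5: not_not (→) rewrites (~ (~ 1)) into 1, now (1 & (~ (~ a)))
step 6: not_not (→) rewrites (~ (~ a)) into a, reaching cost 3 (bound 3)

(1 & a)   [cost 3]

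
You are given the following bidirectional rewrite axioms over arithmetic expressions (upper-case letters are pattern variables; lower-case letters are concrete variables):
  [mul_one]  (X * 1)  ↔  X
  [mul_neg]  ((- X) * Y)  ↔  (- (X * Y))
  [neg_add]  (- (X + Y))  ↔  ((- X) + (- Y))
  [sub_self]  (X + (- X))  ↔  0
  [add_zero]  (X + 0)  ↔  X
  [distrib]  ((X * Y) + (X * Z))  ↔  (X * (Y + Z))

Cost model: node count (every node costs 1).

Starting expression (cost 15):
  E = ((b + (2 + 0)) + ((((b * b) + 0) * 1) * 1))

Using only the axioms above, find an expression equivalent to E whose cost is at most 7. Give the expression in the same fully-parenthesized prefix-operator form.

1. [mul_one →] (((b * b) + 0) * 1)  →  ((b * b) + 0);  E = ((b + (2 + 0)) + (((b * b) + 0) * 1))
2. [add_zero →] (2 + 0)  →  2;  E = ((b + 2) + (((b * b) + 0) * 1))
3. [add_zero →] ((b * b) + 0)  →  (b * b);  E = ((b + 2) + ((b * b) * 1))
4. [mul_one →] ((b * b) * 1)  →  (b * b);  cost 7 ≤ 7, done

((b + 2) + (b * b))   [cost 7]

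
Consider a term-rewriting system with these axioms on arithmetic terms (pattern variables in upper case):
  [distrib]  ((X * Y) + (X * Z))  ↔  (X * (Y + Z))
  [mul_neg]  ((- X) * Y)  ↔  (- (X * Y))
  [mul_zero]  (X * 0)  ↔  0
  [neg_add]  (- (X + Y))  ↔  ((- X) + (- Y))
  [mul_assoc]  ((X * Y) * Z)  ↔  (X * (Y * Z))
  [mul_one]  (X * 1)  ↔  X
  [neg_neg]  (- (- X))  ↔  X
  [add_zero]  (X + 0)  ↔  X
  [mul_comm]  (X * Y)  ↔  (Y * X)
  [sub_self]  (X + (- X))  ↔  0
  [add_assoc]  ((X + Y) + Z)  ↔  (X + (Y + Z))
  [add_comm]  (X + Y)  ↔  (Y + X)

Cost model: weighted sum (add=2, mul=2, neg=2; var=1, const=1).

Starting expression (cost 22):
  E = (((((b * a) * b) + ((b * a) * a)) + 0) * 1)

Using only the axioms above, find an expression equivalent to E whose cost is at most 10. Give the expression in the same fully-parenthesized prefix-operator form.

(1) (((((b * a) * b) + ((b * a) * a)) + 0) * 1)  =[mul_one →]=  ((((b * a) * b) + ((b * a) * a)) + 0)
(2) (((b * a) * b) + ((b * a) * a))  =[distrib →]=  ((b * a) * (b + a))    ⊢ (((b * a) * (b + a)) + 0)
(3) (((b * a) * (b + a)) + 0)  =[add_zero →]=  ((b * a) * (b + a))    ⊢ cost 10, within 10

((b * a) * (b + a))   [cost 10]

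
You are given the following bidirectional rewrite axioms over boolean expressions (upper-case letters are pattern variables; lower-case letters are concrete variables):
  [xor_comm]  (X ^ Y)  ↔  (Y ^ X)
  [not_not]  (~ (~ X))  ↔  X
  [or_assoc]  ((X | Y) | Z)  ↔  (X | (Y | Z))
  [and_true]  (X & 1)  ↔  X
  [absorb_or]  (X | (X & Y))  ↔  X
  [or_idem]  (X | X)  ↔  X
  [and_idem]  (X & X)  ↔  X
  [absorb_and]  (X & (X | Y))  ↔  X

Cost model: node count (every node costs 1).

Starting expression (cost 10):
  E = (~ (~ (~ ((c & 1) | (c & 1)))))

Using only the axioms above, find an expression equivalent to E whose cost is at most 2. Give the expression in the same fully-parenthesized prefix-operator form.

(1) (~ (~ ((c & 1) | (c & 1))))  =[not_not →]=  ((c & 1) | (c & 1))    ⊢ (~ ((c & 1) | (c & 1)))
(2) ((c & 1) | (c & 1))  =[or_idem →]=  (c & 1)    ⊢ (~ (c & 1))
(3) (c & 1)  =[and_true →]=  c    ⊢ cost 2, within 2

(~ c)   [cost 2]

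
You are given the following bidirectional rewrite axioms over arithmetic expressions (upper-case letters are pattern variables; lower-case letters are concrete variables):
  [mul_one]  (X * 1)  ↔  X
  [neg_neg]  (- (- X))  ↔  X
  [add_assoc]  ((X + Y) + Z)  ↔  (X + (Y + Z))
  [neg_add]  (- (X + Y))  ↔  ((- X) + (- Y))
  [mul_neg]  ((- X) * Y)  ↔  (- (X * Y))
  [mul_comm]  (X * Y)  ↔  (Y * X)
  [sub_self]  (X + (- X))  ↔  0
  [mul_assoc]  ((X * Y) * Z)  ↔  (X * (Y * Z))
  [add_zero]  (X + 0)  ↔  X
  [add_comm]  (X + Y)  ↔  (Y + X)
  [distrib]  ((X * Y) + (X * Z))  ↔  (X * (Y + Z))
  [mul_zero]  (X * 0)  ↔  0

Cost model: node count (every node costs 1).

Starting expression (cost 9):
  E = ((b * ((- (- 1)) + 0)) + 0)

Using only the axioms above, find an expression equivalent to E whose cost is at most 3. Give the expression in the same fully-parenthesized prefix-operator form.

(b + 0)   [cost 3]

1. [add_zero →] ((- (- 1)) + 0)  →  (- (- 1));  E = ((b * (- (- 1))) + 0)
2. [neg_neg →] (- (- 1))  →  1;  E = ((b * 1) + 0)
3. [mul_one →] (b * 1)  →  b;  cost 3 ≤ 3, done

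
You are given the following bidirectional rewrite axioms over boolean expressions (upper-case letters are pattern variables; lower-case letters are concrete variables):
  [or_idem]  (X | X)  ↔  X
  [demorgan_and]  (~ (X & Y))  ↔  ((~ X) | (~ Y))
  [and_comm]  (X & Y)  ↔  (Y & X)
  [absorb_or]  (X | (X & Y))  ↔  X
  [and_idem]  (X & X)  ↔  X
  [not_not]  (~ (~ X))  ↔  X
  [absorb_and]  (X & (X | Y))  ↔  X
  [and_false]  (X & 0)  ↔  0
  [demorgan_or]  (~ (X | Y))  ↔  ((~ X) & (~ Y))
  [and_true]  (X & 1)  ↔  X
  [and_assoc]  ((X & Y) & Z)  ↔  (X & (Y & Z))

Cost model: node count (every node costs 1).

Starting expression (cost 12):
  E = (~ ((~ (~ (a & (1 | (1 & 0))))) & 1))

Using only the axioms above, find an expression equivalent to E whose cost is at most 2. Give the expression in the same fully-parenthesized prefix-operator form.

(~ a)   [cost 2]

(1) (1 | (1 & 0))  =[absorb_or →]=  1    ⊢ (~ ((~ (~ (a & 1))) & 1))
(2) (a & 1)  =[and_true →]=  a    ⊢ (~ ((~ (~ a)) & 1))
(3) ((~ (~ a)) & 1)  =[and_true →]=  (~ (~ a))    ⊢ (~ (~ (~ a)))
(4) (~ (~ (~ a)))  =[not_not →]=  (~ a)    ⊢ cost 2, within 2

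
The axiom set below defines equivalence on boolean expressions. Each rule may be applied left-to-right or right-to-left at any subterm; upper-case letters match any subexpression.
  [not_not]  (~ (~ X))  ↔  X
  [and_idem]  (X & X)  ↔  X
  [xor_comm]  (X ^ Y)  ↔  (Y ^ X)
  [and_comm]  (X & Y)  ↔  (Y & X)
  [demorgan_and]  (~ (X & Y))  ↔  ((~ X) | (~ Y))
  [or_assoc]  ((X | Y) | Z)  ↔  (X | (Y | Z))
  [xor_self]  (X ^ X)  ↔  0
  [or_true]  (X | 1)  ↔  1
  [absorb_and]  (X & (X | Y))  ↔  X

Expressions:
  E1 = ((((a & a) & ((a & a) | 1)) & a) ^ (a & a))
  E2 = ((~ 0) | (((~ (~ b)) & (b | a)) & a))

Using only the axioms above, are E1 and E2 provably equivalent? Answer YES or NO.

All listed rules preserve value, hence provable equivalence implies equal values everywhere; look for a separating assignment.
a=0, b=0 gives E1 ↦ 0, E2 ↦ 1; values differ ⇒ not provably equivalent.

NO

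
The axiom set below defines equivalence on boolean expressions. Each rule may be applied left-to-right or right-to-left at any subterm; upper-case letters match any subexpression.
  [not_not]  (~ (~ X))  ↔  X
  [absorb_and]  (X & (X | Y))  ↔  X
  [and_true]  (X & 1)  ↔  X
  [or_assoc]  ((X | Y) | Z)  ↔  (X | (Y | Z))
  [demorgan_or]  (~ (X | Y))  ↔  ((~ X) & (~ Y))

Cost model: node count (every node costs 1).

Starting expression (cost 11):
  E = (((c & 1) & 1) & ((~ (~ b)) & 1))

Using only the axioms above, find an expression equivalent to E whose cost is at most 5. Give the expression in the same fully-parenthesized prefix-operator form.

((c & 1) & b)   [cost 5]

step 1: and_true (→) rewrites ((~ (~ b)) & 1) into (~ (~ b)), now (((c & 1) & 1) & (~ (~ b)))
step 2: not_not (→) rewrites (~ (~ b)) into b, now (((c & 1) & 1) & b)
step 3: and_true (→) rewrites ((c & 1) & 1) into (c & 1), reaching cost 5 (bound 5)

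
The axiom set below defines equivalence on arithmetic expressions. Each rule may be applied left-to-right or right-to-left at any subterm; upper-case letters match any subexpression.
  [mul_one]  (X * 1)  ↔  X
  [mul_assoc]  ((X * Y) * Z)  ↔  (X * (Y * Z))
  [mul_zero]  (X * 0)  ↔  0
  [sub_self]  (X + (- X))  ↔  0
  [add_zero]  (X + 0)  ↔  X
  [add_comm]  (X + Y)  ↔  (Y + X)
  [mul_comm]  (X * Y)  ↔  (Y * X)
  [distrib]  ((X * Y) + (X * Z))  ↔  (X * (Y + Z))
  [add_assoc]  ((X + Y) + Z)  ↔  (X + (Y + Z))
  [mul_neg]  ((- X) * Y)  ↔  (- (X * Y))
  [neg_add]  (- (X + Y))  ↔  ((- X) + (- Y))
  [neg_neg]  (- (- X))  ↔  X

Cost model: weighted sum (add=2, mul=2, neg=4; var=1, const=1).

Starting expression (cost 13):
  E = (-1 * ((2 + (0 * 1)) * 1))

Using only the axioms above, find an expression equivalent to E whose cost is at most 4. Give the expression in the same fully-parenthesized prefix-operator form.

(-1 * 2)   [cost 4]

(1) (0 * 1)  =[mul_one →]=  0    ⊢ (-1 * ((2 + 0) * 1))
(2) (2 + 0)  =[add_zero →]=  2    ⊢ (-1 * (2 * 1))
(3) (2 * 1)  =[mul_one →]=  2    ⊢ cost 4, within 4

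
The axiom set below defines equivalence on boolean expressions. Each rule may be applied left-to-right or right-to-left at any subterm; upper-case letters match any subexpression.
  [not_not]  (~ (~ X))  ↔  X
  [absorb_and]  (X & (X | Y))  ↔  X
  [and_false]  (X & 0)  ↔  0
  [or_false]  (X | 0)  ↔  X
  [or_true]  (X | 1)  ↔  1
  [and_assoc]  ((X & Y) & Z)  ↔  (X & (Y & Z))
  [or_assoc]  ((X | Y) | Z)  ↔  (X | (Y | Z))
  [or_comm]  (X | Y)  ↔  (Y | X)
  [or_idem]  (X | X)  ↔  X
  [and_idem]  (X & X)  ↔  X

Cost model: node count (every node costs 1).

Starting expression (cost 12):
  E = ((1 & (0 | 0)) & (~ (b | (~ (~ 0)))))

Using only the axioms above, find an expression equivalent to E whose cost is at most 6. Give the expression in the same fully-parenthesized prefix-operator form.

step 1: or_idem (→) rewrites (0 | 0) into 0, now ((1 & 0) & (~ (b | (~ (~ 0)))))
step 2: not_not (→) rewrites (~ (~ 0)) into 0, now ((1 & 0) & (~ (b | 0)))
step 3: or_false (→) rewrites (b | 0) into b, reaching cost 6 (bound 6)

((1 & 0) & (~ b))   [cost 6]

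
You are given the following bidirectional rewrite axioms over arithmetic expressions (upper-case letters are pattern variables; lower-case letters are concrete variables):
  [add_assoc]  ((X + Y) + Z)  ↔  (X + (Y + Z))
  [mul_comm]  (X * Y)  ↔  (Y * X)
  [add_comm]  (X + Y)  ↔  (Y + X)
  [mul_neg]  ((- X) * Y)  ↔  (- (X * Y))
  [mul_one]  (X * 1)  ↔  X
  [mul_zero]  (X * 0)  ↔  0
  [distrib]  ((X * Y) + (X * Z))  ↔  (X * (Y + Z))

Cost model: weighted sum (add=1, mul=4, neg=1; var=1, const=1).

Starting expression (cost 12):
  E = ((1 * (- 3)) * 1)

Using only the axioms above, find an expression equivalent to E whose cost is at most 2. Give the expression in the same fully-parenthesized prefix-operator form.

(- 3)   [cost 2]

(1) ((1 * (- 3)) * 1)  =[mul_one →]=  (1 * (- 3))
(2) (1 * (- 3))  =[mul_comm →]=  ((- 3) * 1)
(3) ((- 3) * 1)  =[mul_one →]=  (- 3)    ⊢ cost 2, within 2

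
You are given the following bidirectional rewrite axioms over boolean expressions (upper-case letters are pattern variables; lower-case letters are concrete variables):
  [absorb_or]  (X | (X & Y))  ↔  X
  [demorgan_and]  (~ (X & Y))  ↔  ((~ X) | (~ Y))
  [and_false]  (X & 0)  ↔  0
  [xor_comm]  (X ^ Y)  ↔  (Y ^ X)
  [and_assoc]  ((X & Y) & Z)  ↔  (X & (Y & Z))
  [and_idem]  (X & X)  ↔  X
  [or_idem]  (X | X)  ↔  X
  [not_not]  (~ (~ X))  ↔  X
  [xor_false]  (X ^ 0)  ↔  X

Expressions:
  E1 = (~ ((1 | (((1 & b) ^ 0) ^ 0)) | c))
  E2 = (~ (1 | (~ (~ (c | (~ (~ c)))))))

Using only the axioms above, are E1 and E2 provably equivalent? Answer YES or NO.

YES

1. [xor_false →] ((1 & b) ^ 0)  →  (1 & b);  E1 = (~ ((1 | ((1 & b) ^ 0)) | c))
2. [xor_false →] ((1 & b) ^ 0)  →  (1 & b);  E1 = (~ ((1 | (1 & b)) | c))
3. [absorb_or →] (1 | (1 & b))  →  1;  E1 = (~ (1 | c))
4. [or_idem ←] c  →  (c | c);  E1 = (~ (1 | (c | c)))
5. [not_not ←] c  →  (~ (~ c));  E1 = (~ (1 | (c | (~ (~ c)))))
6. [not_not ←] (c | (~ (~ c)))  →  (~ (~ (c | (~ (~ c)))));  this is E2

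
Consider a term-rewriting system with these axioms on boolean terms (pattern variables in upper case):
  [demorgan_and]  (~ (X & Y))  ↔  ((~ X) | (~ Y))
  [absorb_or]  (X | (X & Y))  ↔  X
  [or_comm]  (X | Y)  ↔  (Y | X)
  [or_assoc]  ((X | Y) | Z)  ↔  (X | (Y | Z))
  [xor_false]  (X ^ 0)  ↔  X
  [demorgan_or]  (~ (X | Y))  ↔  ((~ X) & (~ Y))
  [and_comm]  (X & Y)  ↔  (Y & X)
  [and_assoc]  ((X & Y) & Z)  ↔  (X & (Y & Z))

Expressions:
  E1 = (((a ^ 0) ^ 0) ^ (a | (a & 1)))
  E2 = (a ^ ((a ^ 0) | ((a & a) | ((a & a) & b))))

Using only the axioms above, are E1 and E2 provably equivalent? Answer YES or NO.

YES

(1) ((a ^ 0) ^ 0)  =[xor_false →]=  (a ^ 0)    ⊢ ((a ^ 0) ^ (a | (a & 1)))
(2) (a | (a & 1))  =[absorb_or →]=  a    ⊢ ((a ^ 0) ^ a)
(3) (a ^ 0)  =[xor_false →]=  a    ⊢ (a ^ a)
(4) a  =[absorb_or ←]=  (a | (a & a))    ⊢ (a ^ (a | (a & a)))
(5) (a & a)  =[absorb_or ←]=  ((a & a) | ((a & a) & b))    ⊢ (a ^ (a | ((a & a) | ((a & a) & b))))
(6) a  =[xor_false ←]=  (a ^ 0)    ⊢ E2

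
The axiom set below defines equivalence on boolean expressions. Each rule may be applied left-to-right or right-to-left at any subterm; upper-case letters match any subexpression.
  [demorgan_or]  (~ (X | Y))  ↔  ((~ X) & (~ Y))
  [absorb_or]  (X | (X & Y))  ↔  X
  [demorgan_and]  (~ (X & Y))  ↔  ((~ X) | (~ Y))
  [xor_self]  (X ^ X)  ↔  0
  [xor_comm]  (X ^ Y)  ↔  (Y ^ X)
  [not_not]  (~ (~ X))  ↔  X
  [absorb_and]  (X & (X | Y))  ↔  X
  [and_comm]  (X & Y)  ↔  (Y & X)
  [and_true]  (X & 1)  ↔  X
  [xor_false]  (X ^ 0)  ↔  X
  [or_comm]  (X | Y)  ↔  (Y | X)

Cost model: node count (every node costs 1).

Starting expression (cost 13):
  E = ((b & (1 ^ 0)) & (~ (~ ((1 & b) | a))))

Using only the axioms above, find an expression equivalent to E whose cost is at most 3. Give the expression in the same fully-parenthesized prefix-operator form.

(1) (~ (~ ((1 & b) | a)))  =[not_not →]=  ((1 & b) | a)    ⊢ ((b & (1 ^ 0)) & ((1 & b) | a))
(2) (1 ^ 0)  =[xor_false →]=  1    ⊢ ((b & 1) & ((1 & b) | a))
(3) (1 & b)  =[and_comm →]=  (b & 1)    ⊢ ((b & 1) & ((b & 1) | a))
(4) ((b & 1) & ((b & 1) | a))  =[absorb_and →]=  (b & 1)    ⊢ cost 3, within 3

(b & 1)   [cost 3]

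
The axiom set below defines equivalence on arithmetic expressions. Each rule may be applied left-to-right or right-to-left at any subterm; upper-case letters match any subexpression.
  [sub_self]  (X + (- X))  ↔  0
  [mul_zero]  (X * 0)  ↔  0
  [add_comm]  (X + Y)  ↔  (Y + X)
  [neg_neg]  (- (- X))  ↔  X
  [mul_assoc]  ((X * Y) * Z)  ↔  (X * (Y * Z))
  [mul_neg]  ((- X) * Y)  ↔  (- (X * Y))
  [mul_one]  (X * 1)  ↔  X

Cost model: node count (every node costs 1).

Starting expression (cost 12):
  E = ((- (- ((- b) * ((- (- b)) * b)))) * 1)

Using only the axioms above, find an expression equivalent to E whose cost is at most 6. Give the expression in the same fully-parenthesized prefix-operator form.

((- b) * (b * b))   [cost 6]

1. [neg_neg →] (- (- ((- b) * ((- (- b)) * b))))  →  ((- b) * ((- (- b)) * b));  E = (((- b) * ((- (- b)) * b)) * 1)
2. [mul_one →] (((- b) * ((- (- b)) * b)) * 1)  →  ((- b) * ((- (- b)) * b))
3. [neg_neg →] (- (- b))  →  b;  cost 6 ≤ 6, done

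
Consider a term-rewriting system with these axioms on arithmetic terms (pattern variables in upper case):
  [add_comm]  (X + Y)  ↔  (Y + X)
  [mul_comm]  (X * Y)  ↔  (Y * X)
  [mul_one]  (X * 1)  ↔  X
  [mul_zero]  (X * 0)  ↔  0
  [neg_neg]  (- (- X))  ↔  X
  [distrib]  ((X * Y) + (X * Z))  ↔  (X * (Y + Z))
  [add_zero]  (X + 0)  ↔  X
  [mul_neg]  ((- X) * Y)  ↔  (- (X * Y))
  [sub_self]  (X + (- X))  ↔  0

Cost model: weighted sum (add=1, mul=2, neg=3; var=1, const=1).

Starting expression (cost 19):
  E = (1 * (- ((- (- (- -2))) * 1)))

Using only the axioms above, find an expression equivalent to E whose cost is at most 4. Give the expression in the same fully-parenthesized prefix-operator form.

(1) (- (- -2))  =[neg_neg →]=  -2    ⊢ (1 * (- ((- -2) * 1)))
(2) ((- -2) * 1)  =[mul_one →]=  (- -2)    ⊢ (1 * (- (- -2)))
(3) (- (- -2))  =[neg_neg →]=  -2    ⊢ cost 4, within 4

(1 * -2)   [cost 4]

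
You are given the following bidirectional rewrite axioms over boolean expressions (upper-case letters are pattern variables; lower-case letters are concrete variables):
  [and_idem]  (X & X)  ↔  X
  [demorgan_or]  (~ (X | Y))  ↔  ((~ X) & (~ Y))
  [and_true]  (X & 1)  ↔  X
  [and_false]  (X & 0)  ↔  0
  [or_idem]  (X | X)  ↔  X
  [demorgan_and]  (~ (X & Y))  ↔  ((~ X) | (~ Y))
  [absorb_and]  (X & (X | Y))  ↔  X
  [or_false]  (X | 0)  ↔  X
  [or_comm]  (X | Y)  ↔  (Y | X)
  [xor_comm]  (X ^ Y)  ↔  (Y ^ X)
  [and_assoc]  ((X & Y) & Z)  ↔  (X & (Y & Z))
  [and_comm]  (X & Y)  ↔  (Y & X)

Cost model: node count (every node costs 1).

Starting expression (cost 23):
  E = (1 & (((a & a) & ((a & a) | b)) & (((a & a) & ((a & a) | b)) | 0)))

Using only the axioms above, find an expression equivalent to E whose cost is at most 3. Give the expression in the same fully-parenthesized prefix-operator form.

(1 & a)   [cost 3]

(1) (((a & a) & ((a & a) | b)) & (((a & a) & ((a & a) | b)) | 0))  =[absorb_and →]=  ((a & a) & ((a & a) | b))    ⊢ (1 & ((a & a) & ((a & a) | b)))
(2) ((a & a) & ((a & a) | b))  =[absorb_and →]=  (a & a)    ⊢ (1 & (a & a))
(3) (a & a)  =[and_idem →]=  a    ⊢ cost 3, within 3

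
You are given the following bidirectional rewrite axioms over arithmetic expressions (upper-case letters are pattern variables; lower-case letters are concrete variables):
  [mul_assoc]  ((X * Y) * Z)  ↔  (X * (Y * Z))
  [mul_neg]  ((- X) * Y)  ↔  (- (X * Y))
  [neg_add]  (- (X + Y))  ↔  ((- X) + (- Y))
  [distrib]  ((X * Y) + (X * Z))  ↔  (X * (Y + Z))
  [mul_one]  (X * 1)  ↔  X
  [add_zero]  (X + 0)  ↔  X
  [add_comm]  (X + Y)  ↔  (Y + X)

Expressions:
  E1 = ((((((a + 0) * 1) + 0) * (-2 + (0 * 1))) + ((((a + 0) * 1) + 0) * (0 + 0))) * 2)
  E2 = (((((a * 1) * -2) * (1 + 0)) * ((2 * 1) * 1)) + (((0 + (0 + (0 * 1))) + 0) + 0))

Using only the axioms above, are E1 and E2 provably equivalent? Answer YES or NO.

step 1: distrib (→) rewrites (((((a + 0) * 1) + 0) * (-2 + (0 * 1))) + ((((a + 0) * 1) + 0) * (0 + 0))) into ((((a + 0) * 1) + 0) * ((-2 + (0 * 1)) + (0 + 0))), now (((((a + 0) * 1) + 0) * ((-2 + (0 * 1)) + (0 + 0))) * 2)
step 2: add_zero (→) rewrites (((a + 0) * 1) + 0) into ((a + 0) * 1), now ((((a + 0) * 1) * ((-2 + (0 * 1)) + (0 + 0))) * 2)
step 3: mul_one (→) rewrites (0 * 1) into 0, now ((((a + 0) * 1) * ((-2 + 0) + (0 + 0))) * 2)
step 4: add_zero (→) rewrites (a + 0) into a, now (((a * 1) * ((-2 + 0) + (0 + 0))) * 2)
step 5: add_zero (→) rewrites (0 + 0) into 0, now (((a * 1) * ((-2 + 0) + 0)) * 2)
step 6: mul_one (→) rewrites (a * 1) into a, now ((a * ((-2 + 0) + 0)) * 2)
step 7: add_zero (→) rewrites (-2 + 0) into -2, now ((a * (-2 + 0)) * 2)
step 8: add_zero (→) rewrites (-2 + 0) into -2, now ((a * -2) * 2)
step 9: mul_assoc (→) rewrites ((a * -2) * 2) into (a * (-2 * 2))
step 10: add_zero (←) rewrites (a * (-2 * 2)) into ((a * (-2 * 2)) + 0)
step 11: add_zero (←) rewrites 0 into (0 + 0), now ((a * (-2 * 2)) + (0 + 0))
step 12: mul_assoc (←) rewrites (a * (-2 * 2)) into ((a * -2) * 2), now (((a * -2) * 2) + (0 + 0))
step 13: mul_one (←) rewrites a into (a * 1), now ((((a * 1) * -2) * 2) + (0 + 0))
step 14: mul_one (←) rewrites 2 into (2 * 1), now ((((a * 1) * -2) * (2 * 1)) + (0 + 0))
step 15: mul_one (←) rewrites -2 into (-2 * 1), now ((((a * 1) * (-2 * 1)) * (2 * 1)) + (0 + 0))
step 16: add_zero (←) rewrites (0 + 0) into ((0 + 0) + 0), now ((((a * 1) * (-2 * 1)) * (2 * 1)) + ((0 + 0) + 0))
step 17: add_zero (←) rewrites 0 into (0 + 0), now ((((a * 1) * (-2 * 1)) * (2 * 1)) + (((0 + 0) + 0) + 0))
step 18: mul_one (←) rewrites (2 * 1) into ((2 * 1) * 1), now ((((a * 1) * (-2 * 1)) * ((2 * 1) * 1)) + (((0 + 0) + 0) + 0))
step 19: mul_assoc (←) rewrites ((a * 1) * (-2 * 1)) into (((a * 1) * -2) * 1), now (((((a * 1) * -2) * 1) * ((2 * 1) * 1)) + (((0 + 0) + 0) + 0))
step 20: add_zero (←) rewrites 0 into (0 + 0), now (((((a * 1) * -2) * 1) * ((2 * 1) * 1)) + (((0 + (0 + 0)) + 0) + 0))
step 21: add_zero (←) rewrites 1 into (1 + 0), now (((((a * 1) * -2) * (1 + 0)) * ((2 * 1) * 1)) + (((0 + (0 + 0)) + 0) + 0))
step 22: mul_one (←) rewrites 0 into (0 * 1), which is E2

YES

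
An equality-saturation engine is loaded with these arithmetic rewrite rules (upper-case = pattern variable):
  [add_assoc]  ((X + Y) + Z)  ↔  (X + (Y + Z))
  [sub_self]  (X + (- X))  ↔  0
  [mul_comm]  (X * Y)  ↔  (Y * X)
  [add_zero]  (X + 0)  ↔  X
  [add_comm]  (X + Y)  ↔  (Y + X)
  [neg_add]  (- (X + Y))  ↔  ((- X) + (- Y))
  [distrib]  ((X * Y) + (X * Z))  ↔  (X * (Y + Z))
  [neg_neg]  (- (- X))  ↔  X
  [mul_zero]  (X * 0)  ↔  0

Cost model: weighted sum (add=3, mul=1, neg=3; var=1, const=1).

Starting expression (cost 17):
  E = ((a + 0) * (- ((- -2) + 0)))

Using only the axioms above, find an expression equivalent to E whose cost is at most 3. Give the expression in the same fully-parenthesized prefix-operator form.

(a * -2)   [cost 3]

(1) ((- -2) + 0)  =[add_zero →]=  (- -2)    ⊢ ((a + 0) * (- (- -2)))
(2) (a + 0)  =[add_zero →]=  a    ⊢ (a * (- (- -2)))
(3) (- (- -2))  =[neg_neg →]=  -2    ⊢ cost 3, within 3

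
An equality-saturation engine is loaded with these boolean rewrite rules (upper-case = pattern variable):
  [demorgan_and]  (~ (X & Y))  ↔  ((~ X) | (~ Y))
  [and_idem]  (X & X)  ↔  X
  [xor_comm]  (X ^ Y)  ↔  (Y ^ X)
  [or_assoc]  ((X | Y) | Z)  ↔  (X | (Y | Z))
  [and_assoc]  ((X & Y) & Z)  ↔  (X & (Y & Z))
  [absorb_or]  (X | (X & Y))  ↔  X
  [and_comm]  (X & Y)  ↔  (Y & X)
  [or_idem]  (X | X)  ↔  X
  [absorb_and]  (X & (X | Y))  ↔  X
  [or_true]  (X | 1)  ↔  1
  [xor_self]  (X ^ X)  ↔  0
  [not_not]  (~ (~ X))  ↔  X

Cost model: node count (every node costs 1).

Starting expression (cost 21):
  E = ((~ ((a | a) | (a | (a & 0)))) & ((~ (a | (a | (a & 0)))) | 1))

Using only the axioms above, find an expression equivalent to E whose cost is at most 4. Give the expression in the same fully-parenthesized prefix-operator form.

step 1: or_idem (→) rewrites (a | a) into a, now ((~ (a | (a | (a & 0)))) & ((~ (a | (a | (a & 0)))) | 1))
step 2: absorb_and (→) rewrites ((~ (a | (a | (a & 0)))) & ((~ (a | (a | (a & 0)))) | 1)) into (~ (a | (a | (a & 0))))
step 3: absorb_or (→) rewrites (a | (a & 0)) into a, reaching cost 4 (bound 4)

(~ (a | a))   [cost 4]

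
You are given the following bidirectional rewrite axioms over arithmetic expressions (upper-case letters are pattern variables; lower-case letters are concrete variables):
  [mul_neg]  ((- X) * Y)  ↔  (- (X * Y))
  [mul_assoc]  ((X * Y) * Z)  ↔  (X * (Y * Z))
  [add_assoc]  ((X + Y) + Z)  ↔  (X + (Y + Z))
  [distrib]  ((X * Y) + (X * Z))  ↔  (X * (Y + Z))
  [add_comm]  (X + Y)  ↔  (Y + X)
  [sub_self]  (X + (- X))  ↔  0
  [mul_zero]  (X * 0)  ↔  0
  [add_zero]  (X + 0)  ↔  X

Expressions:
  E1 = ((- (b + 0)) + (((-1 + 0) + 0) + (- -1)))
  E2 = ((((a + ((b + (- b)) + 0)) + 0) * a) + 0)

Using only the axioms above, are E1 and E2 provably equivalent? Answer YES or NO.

NO

All listed rules preserve value, hence provable equivalence implies equal values everywhere; look for a separating assignment.
a=0, b=1 gives E1 ↦ -1, E2 ↦ 0; values differ ⇒ not provably equivalent.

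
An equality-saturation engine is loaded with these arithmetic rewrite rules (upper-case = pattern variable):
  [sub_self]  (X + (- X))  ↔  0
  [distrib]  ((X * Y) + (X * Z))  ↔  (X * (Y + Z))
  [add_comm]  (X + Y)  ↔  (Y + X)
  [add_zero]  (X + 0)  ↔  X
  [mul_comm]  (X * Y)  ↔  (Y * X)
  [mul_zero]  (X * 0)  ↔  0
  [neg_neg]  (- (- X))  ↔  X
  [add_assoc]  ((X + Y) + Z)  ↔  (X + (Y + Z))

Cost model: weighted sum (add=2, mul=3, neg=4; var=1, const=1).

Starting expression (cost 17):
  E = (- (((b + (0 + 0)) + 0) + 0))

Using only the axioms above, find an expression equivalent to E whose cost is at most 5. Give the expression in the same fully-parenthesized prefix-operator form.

step 1: add_zero (→) rewrites (0 + 0) into 0, now (- (((b + 0) + 0) + 0))
step 2: add_zero (→) rewrites (b + 0) into b, now (- ((b + 0) + 0))
step 3: add_zero (→) rewrites (b + 0) into b, now (- (b + 0))
step 4: add_zero (→) rewrites (b + 0) into b, reaching cost 5 (bound 5)

(- b)   [cost 5]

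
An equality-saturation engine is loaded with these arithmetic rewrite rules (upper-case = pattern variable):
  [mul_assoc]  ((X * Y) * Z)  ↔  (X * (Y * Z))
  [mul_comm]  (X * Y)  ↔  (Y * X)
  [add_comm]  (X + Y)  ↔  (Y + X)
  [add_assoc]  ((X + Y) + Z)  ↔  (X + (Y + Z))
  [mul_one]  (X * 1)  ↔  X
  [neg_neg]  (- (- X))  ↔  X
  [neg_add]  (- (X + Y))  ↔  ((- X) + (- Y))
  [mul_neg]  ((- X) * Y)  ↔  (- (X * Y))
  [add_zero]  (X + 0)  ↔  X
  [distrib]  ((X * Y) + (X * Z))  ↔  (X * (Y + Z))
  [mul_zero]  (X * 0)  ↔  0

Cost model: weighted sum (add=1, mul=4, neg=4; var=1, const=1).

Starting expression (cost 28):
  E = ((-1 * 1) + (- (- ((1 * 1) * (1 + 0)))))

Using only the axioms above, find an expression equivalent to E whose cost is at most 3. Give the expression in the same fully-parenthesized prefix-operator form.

(-1 + 1)   [cost 3]

step 1: neg_neg (→) rewrites (- (- ((1 * 1) * (1 + 0)))) into ((1 * 1) * (1 + 0)), now ((-1 * 1) + ((1 * 1) * (1 + 0)))
step 2: mul_one (→) rewrites (1 * 1) into 1, now ((-1 * 1) + (1 * (1 + 0)))
step 3: add_zero (→) rewrites (1 + 0) into 1, now ((-1 * 1) + (1 * 1))
step 4: mul_one (→) rewrites (1 * 1) into 1, now ((-1 * 1) + 1)
step 5: mul_one (→) rewrites (-1 * 1) into -1, reaching cost 3 (bound 3)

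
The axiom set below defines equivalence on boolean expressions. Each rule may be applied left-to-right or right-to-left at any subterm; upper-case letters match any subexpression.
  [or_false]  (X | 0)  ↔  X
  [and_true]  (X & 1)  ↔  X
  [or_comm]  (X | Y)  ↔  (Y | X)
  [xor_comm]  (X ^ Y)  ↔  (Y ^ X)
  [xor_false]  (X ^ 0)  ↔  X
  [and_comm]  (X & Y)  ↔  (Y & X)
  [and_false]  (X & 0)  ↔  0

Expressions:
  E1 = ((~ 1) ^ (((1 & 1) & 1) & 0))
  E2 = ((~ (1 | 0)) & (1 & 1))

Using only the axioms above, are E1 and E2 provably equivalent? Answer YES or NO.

YES

(1) ((1 & 1) & 1)  =[and_true →]=  (1 & 1)    ⊢ ((~ 1) ^ ((1 & 1) & 0))
(2) (1 & 1)  =[and_true →]=  1    ⊢ ((~ 1) ^ (1 & 0))
(3) (1 & 0)  =[and_false →]=  0    ⊢ ((~ 1) ^ 0)
(4) ((~ 1) ^ 0)  =[xor_false →]=  (~ 1)
(5) (~ 1)  =[and_true ←]=  ((~ 1) & 1)
(6) 1  =[or_false ←]=  (1 | 0)    ⊢ ((~ (1 | 0)) & 1)
(7) 1  =[and_true ←]=  (1 & 1)    ⊢ E2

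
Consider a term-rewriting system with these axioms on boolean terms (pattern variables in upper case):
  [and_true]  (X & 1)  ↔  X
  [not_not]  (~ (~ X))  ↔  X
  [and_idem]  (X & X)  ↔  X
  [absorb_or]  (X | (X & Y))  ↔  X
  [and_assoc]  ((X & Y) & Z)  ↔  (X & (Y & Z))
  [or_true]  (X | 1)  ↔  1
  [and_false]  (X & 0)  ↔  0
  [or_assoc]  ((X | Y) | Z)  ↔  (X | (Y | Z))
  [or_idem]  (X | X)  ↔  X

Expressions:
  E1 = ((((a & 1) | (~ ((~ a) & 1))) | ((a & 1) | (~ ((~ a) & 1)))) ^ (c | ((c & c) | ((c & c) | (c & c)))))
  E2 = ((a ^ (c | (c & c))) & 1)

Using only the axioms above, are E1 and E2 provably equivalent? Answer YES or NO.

step 1: or_idem (→) rewrites (((a & 1) | (~ ((~ a) & 1))) | ((a & 1) | (~ ((~ a) & 1)))) into ((a & 1) | (~ ((~ a) & 1))), now (((a & 1) | (~ ((~ a) & 1))) ^ (c | ((c & c) | ((c & c) | (c & c)))))
step 2: or_idem (→) rewrites ((c & c) | (c & c)) into (c & c), now (((a & 1) | (~ ((~ a) & 1))) ^ (c | ((c & c) | (c & c))))
step 3: and_true (→) rewrites (a & 1) into a, now ((a | (~ ((~ a) & 1))) ^ (c | ((c & c) | (c & c))))
step 4: or_idem (→) rewrites ((c & c) | (c & c)) into (c & c), now ((a | (~ ((~ a) & 1))) ^ (c | (c & c)))
step 5: and_idem (→) rewrites (c & c) into c, now ((a | (~ ((~ a) & 1))) ^ (c | c))
step 6: and_true (→) rewrites ((~ a) & 1) into (~ a), now ((a | (~ (~ a))) ^ (c | c))
step 7: not_not (→) rewrites (~ (~ a)) into a, now ((a | a) ^ (c | c))
step 8: or_idem (→) rewrites (a | a) into a, now (a ^ (c | c))
step 9: and_idem (←) rewrites c into (c & c), now (a ^ (c | (c & c)))
step 10: and_true (←) rewrites (a ^ (c | (c & c))) into ((a ^ (c | (c & c))) & 1), which is E2

YES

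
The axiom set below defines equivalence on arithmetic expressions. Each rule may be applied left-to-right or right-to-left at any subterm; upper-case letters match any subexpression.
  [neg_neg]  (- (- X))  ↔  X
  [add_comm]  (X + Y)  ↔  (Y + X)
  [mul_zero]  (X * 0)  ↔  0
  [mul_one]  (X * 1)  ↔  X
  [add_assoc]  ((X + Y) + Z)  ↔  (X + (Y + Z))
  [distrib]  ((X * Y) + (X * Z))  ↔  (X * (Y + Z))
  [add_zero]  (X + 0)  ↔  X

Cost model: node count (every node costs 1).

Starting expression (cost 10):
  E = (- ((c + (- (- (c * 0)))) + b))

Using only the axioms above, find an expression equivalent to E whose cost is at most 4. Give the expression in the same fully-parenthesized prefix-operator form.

step 1: neg_neg (→) rewrites (- (- (c * 0))) into (c * 0), now (- ((c + (c * 0)) + b))
step 2: mul_zero (→) rewrites (c * 0) into 0, now (- ((c + 0) + b))
step 3: add_zero (→) rewrites (c + 0) into c, reaching cost 4 (bound 4)

(- (c + b))   [cost 4]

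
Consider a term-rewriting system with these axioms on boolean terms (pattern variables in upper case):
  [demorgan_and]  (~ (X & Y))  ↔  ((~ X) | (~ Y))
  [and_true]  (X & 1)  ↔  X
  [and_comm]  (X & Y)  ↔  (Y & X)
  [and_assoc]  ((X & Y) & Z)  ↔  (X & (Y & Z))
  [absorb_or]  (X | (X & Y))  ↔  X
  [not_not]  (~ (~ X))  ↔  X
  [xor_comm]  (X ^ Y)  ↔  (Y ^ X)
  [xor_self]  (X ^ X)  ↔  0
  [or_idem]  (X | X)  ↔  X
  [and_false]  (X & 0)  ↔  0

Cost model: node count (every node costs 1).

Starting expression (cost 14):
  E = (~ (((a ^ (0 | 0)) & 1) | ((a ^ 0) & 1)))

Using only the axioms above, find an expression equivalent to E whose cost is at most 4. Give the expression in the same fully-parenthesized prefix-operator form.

(~ (a ^ 0))   [cost 4]

(1) (0 | 0)  =[or_idem →]=  0    ⊢ (~ (((a ^ 0) & 1) | ((a ^ 0) & 1)))
(2) (((a ^ 0) & 1) | ((a ^ 0) & 1))  =[or_idem →]=  ((a ^ 0) & 1)    ⊢ (~ ((a ^ 0) & 1))
(3) ((a ^ 0) & 1)  =[and_true →]=  (a ^ 0)    ⊢ cost 4, within 4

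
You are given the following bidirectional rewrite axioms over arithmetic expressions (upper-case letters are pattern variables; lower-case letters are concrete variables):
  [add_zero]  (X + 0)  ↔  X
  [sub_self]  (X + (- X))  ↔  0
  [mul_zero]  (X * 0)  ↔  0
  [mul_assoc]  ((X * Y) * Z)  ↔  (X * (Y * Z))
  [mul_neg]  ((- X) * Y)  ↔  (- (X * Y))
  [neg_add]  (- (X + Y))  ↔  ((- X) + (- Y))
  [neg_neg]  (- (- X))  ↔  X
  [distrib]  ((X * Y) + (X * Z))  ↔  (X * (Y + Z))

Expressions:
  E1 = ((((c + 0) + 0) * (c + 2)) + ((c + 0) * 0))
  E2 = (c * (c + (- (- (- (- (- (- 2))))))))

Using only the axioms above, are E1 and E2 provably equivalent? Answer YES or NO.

1. [add_zero →] (c + 0)  →  c;  E1 = (((c + 0) * (c + 2)) + ((c + 0) * 0))
2. [distrib →] (((c + 0) * (c + 2)) + ((c + 0) * 0))  →  ((c + 0) * ((c + 2) + 0))
3. [add_zero →] ((c + 2) + 0)  →  (c + 2);  E1 = ((c + 0) * (c + 2))
4. [add_zero →] (c + 0)  →  c;  E1 = (c * (c + 2))
5. [neg_neg ←] 2  →  (- (- 2));  E1 = (c * (c + (- (- 2))))
6. [neg_neg ←] 2  →  (- (- 2));  E1 = (c * (c + (- (- (- (- 2))))))
7. [neg_neg ←] (- (- 2))  →  (- (- (- (- 2))));  this is E2

YES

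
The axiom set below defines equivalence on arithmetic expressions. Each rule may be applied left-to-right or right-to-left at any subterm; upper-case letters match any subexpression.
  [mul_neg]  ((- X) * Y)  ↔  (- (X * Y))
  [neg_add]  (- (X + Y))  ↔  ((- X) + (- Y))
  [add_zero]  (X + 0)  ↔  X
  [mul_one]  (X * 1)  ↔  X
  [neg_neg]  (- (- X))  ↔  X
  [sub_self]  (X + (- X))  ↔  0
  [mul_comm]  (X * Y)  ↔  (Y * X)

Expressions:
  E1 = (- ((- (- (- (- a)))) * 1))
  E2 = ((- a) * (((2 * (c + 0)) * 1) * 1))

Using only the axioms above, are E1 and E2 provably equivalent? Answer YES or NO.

NO

The axioms are sound identities: if E1 ↔* E2 then E1 and E2 evaluate identically under any assignment.
Under a=1, c=0: E1 evaluates to -1, E2 to 0. Distinct ⇒ no rewrite sequence connects them.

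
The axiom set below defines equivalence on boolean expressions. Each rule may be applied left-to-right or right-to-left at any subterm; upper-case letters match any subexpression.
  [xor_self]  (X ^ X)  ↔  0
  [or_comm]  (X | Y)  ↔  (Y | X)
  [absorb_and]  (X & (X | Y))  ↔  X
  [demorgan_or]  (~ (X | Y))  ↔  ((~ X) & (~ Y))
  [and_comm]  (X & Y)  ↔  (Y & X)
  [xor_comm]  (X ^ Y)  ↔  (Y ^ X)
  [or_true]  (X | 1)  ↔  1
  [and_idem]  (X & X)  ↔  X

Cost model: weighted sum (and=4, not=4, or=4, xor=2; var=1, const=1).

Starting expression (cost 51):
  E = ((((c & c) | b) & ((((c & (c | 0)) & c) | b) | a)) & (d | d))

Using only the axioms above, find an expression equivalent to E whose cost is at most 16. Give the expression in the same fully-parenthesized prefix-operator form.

((c | b) & (d | d))   [cost 16]

step 1: absorb_and (→) rewrites (c & (c | 0)) into c, now ((((c & c) | b) & (((c & c) | b) | a)) & (d | d))
step 2: absorb_and (→) rewrites (((c & c) | b) & (((c & c) | b) | a)) into ((c & c) | b), now (((c & c) | b) & (d | d))
step 3: and_idem (→) rewrites (c & c) into c, reaching cost 16 (bound 16)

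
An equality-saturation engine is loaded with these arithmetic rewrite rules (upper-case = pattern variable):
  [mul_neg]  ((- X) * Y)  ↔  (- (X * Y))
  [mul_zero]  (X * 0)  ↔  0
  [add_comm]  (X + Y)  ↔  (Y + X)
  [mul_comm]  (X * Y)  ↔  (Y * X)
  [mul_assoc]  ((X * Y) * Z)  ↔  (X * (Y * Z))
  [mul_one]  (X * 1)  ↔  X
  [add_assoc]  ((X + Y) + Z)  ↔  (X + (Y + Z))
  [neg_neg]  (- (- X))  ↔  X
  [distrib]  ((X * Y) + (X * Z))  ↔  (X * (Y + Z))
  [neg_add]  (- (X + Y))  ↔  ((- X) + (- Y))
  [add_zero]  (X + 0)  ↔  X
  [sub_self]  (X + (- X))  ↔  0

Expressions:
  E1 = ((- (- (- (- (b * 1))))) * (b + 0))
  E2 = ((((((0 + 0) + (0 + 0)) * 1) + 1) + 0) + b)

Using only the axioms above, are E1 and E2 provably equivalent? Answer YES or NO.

NO

All listed rules preserve value, hence provable equivalence implies equal values everywhere; look for a separating assignment.
b=0 gives E1 ↦ 0, E2 ↦ 1; values differ ⇒ not provably equivalent.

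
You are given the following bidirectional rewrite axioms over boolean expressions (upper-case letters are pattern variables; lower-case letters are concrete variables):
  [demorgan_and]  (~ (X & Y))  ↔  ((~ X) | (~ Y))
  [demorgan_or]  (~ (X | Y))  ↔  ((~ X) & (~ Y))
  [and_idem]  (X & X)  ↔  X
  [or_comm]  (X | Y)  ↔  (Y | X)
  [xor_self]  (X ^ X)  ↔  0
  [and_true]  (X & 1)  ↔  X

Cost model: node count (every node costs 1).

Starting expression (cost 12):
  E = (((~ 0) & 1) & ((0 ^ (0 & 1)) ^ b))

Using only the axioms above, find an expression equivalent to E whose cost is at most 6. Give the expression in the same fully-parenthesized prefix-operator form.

((~ 0) & (0 ^ b))   [cost 6]

(1) ((~ 0) & 1)  =[and_true →]=  (~ 0)    ⊢ ((~ 0) & ((0 ^ (0 & 1)) ^ b))
(2) (0 & 1)  =[and_true →]=  0    ⊢ ((~ 0) & ((0 ^ 0) ^ b))
(3) (0 ^ 0)  =[xor_self →]=  0    ⊢ cost 6, within 6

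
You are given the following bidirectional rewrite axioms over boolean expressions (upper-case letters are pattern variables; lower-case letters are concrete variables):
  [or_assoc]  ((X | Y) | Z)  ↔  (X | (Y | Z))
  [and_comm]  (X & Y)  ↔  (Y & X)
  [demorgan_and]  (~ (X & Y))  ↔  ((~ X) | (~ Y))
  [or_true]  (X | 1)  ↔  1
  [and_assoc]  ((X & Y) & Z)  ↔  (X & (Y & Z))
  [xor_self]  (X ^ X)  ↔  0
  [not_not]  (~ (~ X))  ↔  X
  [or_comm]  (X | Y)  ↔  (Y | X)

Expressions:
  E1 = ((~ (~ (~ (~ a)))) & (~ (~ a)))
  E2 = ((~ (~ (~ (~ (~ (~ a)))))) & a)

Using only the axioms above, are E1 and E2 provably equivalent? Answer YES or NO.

YES

(1) (~ (~ a))  =[not_not →]=  a    ⊢ ((~ (~ a)) & (~ (~ a)))
(2) (~ (~ a))  =[not_not →]=  a    ⊢ (a & (~ (~ a)))
(3) (~ (~ a))  =[not_not →]=  a    ⊢ (a & a)
(4) a  =[not_not ←]=  (~ (~ a))    ⊢ ((~ (~ a)) & a)
(5) a  =[not_not ←]=  (~ (~ a))    ⊢ ((~ (~ (~ (~ a)))) & a)
(6) (~ (~ a))  =[not_not ←]=  (~ (~ (~ (~ a))))    ⊢ E2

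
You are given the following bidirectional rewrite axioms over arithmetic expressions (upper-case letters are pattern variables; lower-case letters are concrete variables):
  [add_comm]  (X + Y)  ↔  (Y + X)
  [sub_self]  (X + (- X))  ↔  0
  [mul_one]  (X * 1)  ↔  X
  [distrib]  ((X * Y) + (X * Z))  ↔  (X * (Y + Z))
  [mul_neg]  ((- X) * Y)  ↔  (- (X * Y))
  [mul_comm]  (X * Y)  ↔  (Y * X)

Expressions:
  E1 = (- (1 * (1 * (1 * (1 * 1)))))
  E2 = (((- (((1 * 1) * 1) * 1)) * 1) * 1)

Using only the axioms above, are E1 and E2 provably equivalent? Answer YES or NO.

YES

step 1: mul_one (→) rewrites (1 * 1) into 1, now (- (1 * (1 * (1 * 1))))
step 2: mul_one (→) rewrites (1 * 1) into 1, now (- (1 * (1 * 1)))
step 3: mul_one (→) rewrites (1 * 1) into 1, now (- (1 * 1))
step 4: mul_one (←) rewrites 1 into (1 * 1), now (- ((1 * 1) * 1))
step 5: mul_one (←) rewrites (- ((1 * 1) * 1)) into ((- ((1 * 1) * 1)) * 1)
step 6: mul_one (←) rewrites ((- ((1 * 1) * 1)) * 1) into (((- ((1 * 1) * 1)) * 1) * 1)
step 7: mul_one (←) rewrites 1 into (1 * 1), which is E2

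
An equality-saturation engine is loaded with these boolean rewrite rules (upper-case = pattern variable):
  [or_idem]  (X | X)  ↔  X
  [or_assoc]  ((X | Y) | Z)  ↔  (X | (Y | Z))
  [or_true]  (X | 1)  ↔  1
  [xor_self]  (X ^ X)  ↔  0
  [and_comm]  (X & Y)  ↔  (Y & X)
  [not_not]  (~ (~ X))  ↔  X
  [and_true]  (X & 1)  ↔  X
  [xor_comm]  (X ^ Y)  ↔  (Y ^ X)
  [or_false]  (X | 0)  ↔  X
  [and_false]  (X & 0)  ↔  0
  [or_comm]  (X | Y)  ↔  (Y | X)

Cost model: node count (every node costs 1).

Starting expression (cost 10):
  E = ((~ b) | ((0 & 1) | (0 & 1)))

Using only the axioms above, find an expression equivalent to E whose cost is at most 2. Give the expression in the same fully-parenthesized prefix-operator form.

(1) ((0 & 1) | (0 & 1))  =[or_idem →]=  (0 & 1)    ⊢ ((~ b) | (0 & 1))
(2) (0 & 1)  =[and_true →]=  0    ⊢ ((~ b) | 0)
(3) ((~ b) | 0)  =[or_false →]=  (~ b)    ⊢ cost 2, within 2

(~ b)   [cost 2]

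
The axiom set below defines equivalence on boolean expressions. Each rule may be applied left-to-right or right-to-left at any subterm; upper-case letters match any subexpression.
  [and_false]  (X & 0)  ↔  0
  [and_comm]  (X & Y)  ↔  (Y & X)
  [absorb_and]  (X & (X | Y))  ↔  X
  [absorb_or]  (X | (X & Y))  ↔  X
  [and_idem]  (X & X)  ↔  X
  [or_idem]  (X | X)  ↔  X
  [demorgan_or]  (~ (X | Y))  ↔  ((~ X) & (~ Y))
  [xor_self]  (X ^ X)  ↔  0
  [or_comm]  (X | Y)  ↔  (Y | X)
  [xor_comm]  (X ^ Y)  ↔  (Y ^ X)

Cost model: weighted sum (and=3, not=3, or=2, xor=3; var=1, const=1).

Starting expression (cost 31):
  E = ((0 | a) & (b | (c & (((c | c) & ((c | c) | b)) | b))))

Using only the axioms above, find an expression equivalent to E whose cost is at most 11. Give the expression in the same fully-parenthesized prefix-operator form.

1. [absorb_and →] ((c | c) & ((c | c) | b))  →  (c | c);  E = ((0 | a) & (b | (c & ((c | c) | b))))
2. [or_idem →] (c | c)  →  c;  E = ((0 | a) & (b | (c & (c | b))))
3. [absorb_and →] (c & (c | b))  →  c;  cost 11 ≤ 11, done

((0 | a) & (b | c))   [cost 11]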